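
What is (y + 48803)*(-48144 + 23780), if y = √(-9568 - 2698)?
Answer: -1189036292 - 24364*I*√12266 ≈ -1.189e+9 - 2.6984e+6*I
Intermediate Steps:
y = I*√12266 (y = √(-12266) = I*√12266 ≈ 110.75*I)
(y + 48803)*(-48144 + 23780) = (I*√12266 + 48803)*(-48144 + 23780) = (48803 + I*√12266)*(-24364) = -1189036292 - 24364*I*√12266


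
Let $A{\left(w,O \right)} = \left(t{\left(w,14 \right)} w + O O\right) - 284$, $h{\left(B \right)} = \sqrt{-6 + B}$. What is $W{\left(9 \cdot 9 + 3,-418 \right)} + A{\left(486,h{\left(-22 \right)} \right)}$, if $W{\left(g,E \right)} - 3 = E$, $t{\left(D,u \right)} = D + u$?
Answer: $242273$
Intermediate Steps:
$W{\left(g,E \right)} = 3 + E$
$A{\left(w,O \right)} = -284 + O^{2} + w \left(14 + w\right)$ ($A{\left(w,O \right)} = \left(\left(w + 14\right) w + O O\right) - 284 = \left(\left(14 + w\right) w + O^{2}\right) - 284 = \left(w \left(14 + w\right) + O^{2}\right) - 284 = \left(O^{2} + w \left(14 + w\right)\right) - 284 = -284 + O^{2} + w \left(14 + w\right)$)
$W{\left(9 \cdot 9 + 3,-418 \right)} + A{\left(486,h{\left(-22 \right)} \right)} = \left(3 - 418\right) + \left(-284 + \left(\sqrt{-6 - 22}\right)^{2} + 486 \left(14 + 486\right)\right) = -415 + \left(-284 + \left(\sqrt{-28}\right)^{2} + 486 \cdot 500\right) = -415 + \left(-284 + \left(2 i \sqrt{7}\right)^{2} + 243000\right) = -415 - -242688 = -415 + 242688 = 242273$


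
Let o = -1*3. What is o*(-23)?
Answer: 69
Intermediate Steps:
o = -3
o*(-23) = -3*(-23) = 69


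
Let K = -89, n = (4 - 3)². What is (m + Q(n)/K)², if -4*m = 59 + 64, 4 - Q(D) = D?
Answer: 120099681/126736 ≈ 947.64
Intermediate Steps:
n = 1 (n = 1² = 1)
Q(D) = 4 - D
m = -123/4 (m = -(59 + 64)/4 = -¼*123 = -123/4 ≈ -30.750)
(m + Q(n)/K)² = (-123/4 + (4 - 1*1)/(-89))² = (-123/4 + (4 - 1)*(-1/89))² = (-123/4 + 3*(-1/89))² = (-123/4 - 3/89)² = (-10959/356)² = 120099681/126736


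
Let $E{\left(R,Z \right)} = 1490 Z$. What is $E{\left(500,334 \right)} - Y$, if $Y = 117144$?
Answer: $380516$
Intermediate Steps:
$E{\left(500,334 \right)} - Y = 1490 \cdot 334 - 117144 = 497660 - 117144 = 380516$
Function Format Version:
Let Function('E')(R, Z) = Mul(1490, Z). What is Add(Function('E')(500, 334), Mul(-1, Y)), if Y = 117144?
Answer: 380516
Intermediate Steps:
Add(Function('E')(500, 334), Mul(-1, Y)) = Add(Mul(1490, 334), Mul(-1, 117144)) = Add(497660, -117144) = 380516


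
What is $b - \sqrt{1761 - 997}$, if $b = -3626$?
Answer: $-3626 - 2 \sqrt{191} \approx -3653.6$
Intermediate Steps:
$b - \sqrt{1761 - 997} = -3626 - \sqrt{1761 - 997} = -3626 - \sqrt{764} = -3626 - 2 \sqrt{191}$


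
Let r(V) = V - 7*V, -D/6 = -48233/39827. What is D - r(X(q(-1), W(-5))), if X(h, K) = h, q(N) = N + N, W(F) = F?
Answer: -188526/39827 ≈ -4.7336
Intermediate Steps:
q(N) = 2*N
D = 289398/39827 (D = -(-289398)/39827 = -6*(-48233/39827) = 289398/39827 ≈ 7.2664)
r(V) = -6*V
D - r(X(q(-1), W(-5))) = 289398/39827 - (-6)*2*(-1) = 289398/39827 - (-6)*(-2) = 289398/39827 - 1*12 = 289398/39827 - 12 = -188526/39827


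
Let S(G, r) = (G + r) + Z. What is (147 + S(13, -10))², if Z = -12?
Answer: 19044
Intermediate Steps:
S(G, r) = -12 + G + r (S(G, r) = (G + r) - 12 = -12 + G + r)
(147 + S(13, -10))² = (147 + (-12 + 13 - 10))² = (147 - 9)² = 138² = 19044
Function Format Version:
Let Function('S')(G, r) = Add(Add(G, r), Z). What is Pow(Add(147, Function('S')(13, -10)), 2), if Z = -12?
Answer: 19044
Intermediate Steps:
Function('S')(G, r) = Add(-12, G, r) (Function('S')(G, r) = Add(Add(G, r), -12) = Add(-12, G, r))
Pow(Add(147, Function('S')(13, -10)), 2) = Pow(Add(147, Add(-12, 13, -10)), 2) = Pow(Add(147, -9), 2) = Pow(138, 2) = 19044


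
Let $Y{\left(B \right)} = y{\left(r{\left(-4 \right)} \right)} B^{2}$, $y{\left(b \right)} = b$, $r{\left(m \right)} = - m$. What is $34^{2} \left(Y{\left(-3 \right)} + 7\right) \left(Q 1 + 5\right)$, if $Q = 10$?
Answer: $745620$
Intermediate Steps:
$Y{\left(B \right)} = 4 B^{2}$ ($Y{\left(B \right)} = \left(-1\right) \left(-4\right) B^{2} = 4 B^{2}$)
$34^{2} \left(Y{\left(-3 \right)} + 7\right) \left(Q 1 + 5\right) = 34^{2} \left(4 \left(-3\right)^{2} + 7\right) \left(10 \cdot 1 + 5\right) = 1156 \left(4 \cdot 9 + 7\right) \left(10 + 5\right) = 1156 \left(36 + 7\right) 15 = 1156 \cdot 43 \cdot 15 = 1156 \cdot 645 = 745620$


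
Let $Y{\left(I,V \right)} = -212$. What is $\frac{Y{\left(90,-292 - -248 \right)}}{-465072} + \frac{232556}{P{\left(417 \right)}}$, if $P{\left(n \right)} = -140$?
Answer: $- \frac{6759703397}{4069380} \approx -1661.1$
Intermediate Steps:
$\frac{Y{\left(90,-292 - -248 \right)}}{-465072} + \frac{232556}{P{\left(417 \right)}} = - \frac{212}{-465072} + \frac{232556}{-140} = \left(-212\right) \left(- \frac{1}{465072}\right) + 232556 \left(- \frac{1}{140}\right) = \frac{53}{116268} - \frac{58139}{35} = - \frac{6759703397}{4069380}$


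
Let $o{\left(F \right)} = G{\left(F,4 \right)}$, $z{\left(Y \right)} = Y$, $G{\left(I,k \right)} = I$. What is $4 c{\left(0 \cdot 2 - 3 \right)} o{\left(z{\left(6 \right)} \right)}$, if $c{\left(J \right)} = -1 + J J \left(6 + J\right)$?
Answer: $624$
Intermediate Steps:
$o{\left(F \right)} = F$
$c{\left(J \right)} = -1 + J^{2} \left(6 + J\right)$
$4 c{\left(0 \cdot 2 - 3 \right)} o{\left(z{\left(6 \right)} \right)} = 4 \left(-1 + \left(0 \cdot 2 - 3\right)^{3} + 6 \left(0 \cdot 2 - 3\right)^{2}\right) 6 = 4 \left(-1 + \left(0 - 3\right)^{3} + 6 \left(0 - 3\right)^{2}\right) 6 = 4 \left(-1 + \left(-3\right)^{3} + 6 \left(-3\right)^{2}\right) 6 = 4 \left(-1 - 27 + 6 \cdot 9\right) 6 = 4 \left(-1 - 27 + 54\right) 6 = 4 \cdot 26 \cdot 6 = 104 \cdot 6 = 624$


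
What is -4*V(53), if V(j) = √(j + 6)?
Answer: -4*√59 ≈ -30.725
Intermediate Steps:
V(j) = √(6 + j)
-4*V(53) = -4*√(6 + 53) = -4*√59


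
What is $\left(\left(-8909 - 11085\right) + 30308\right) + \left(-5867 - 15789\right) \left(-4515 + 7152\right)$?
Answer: $-57096558$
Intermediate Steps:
$\left(\left(-8909 - 11085\right) + 30308\right) + \left(-5867 - 15789\right) \left(-4515 + 7152\right) = \left(\left(-8909 - 11085\right) + 30308\right) - 57106872 = \left(-19994 + 30308\right) - 57106872 = 10314 - 57106872 = -57096558$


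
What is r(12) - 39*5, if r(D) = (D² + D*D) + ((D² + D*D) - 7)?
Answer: 374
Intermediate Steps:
r(D) = -7 + 4*D² (r(D) = (D² + D²) + ((D² + D²) - 7) = 2*D² + (2*D² - 7) = 2*D² + (-7 + 2*D²) = -7 + 4*D²)
r(12) - 39*5 = (-7 + 4*12²) - 39*5 = (-7 + 4*144) - 195 = (-7 + 576) - 195 = 569 - 195 = 374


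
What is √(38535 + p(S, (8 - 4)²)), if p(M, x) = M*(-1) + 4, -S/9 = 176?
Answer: √40123 ≈ 200.31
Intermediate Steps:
S = -1584 (S = -9*176 = -1584)
p(M, x) = 4 - M (p(M, x) = -M + 4 = 4 - M)
√(38535 + p(S, (8 - 4)²)) = √(38535 + (4 - 1*(-1584))) = √(38535 + (4 + 1584)) = √(38535 + 1588) = √40123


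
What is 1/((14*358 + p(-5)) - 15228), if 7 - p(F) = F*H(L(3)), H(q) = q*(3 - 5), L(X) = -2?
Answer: -1/10189 ≈ -9.8145e-5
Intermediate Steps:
H(q) = -2*q (H(q) = q*(-2) = -2*q)
p(F) = 7 - 4*F (p(F) = 7 - F*(-2*(-2)) = 7 - F*4 = 7 - 4*F)
1/((14*358 + p(-5)) - 15228) = 1/((14*358 + (7 - 4*(-5))) - 15228) = 1/((5012 + (7 + 20)) - 15228) = 1/((5012 + 27) - 15228) = 1/(5039 - 15228) = 1/(-10189) = -1/10189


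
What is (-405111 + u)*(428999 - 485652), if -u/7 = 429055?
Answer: 193101523888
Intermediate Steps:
u = -3003385 (u = -7*429055 = -3003385)
(-405111 + u)*(428999 - 485652) = (-405111 - 3003385)*(428999 - 485652) = -3408496*(-56653) = 193101523888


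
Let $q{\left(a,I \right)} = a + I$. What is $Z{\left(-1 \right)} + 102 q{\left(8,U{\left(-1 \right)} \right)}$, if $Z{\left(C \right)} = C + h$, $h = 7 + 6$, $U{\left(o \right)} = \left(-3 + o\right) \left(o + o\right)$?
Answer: $1644$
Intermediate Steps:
$U{\left(o \right)} = 2 o \left(-3 + o\right)$ ($U{\left(o \right)} = \left(-3 + o\right) 2 o = 2 o \left(-3 + o\right)$)
$h = 13$
$Z{\left(C \right)} = 13 + C$ ($Z{\left(C \right)} = C + 13 = 13 + C$)
$q{\left(a,I \right)} = I + a$
$Z{\left(-1 \right)} + 102 q{\left(8,U{\left(-1 \right)} \right)} = \left(13 - 1\right) + 102 \left(2 \left(-1\right) \left(-3 - 1\right) + 8\right) = 12 + 102 \left(2 \left(-1\right) \left(-4\right) + 8\right) = 12 + 102 \left(8 + 8\right) = 12 + 102 \cdot 16 = 12 + 1632 = 1644$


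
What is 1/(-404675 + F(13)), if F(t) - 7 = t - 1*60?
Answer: -1/404715 ≈ -2.4709e-6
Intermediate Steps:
F(t) = -53 + t (F(t) = 7 + (t - 1*60) = 7 + (t - 60) = 7 + (-60 + t) = -53 + t)
1/(-404675 + F(13)) = 1/(-404675 + (-53 + 13)) = 1/(-404675 - 40) = 1/(-404715) = -1/404715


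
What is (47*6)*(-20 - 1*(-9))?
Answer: -3102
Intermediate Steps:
(47*6)*(-20 - 1*(-9)) = 282*(-20 + 9) = 282*(-11) = -3102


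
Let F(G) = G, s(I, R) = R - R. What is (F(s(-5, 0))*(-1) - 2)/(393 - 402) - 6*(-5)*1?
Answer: 272/9 ≈ 30.222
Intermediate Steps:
s(I, R) = 0
(F(s(-5, 0))*(-1) - 2)/(393 - 402) - 6*(-5)*1 = (0*(-1) - 2)/(393 - 402) - 6*(-5)*1 = (0 - 2)/(-9) + 30*1 = -1/9*(-2) + 30 = 2/9 + 30 = 272/9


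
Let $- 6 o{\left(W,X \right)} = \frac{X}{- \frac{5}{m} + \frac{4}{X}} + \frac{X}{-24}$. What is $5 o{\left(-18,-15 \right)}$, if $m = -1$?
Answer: $\frac{7225}{3408} \approx 2.12$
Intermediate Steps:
$o{\left(W,X \right)} = \frac{X}{144} - \frac{X}{6 \left(5 + \frac{4}{X}\right)}$ ($o{\left(W,X \right)} = - \frac{\frac{X}{- \frac{5}{-1} + \frac{4}{X}} + \frac{X}{-24}}{6} = - \frac{\frac{X}{\left(-5\right) \left(-1\right) + \frac{4}{X}} + X \left(- \frac{1}{24}\right)}{6} = - \frac{\frac{X}{5 + \frac{4}{X}} - \frac{X}{24}}{6} = - \frac{- \frac{X}{24} + \frac{X}{5 + \frac{4}{X}}}{6} = \frac{X}{144} - \frac{X}{6 \left(5 + \frac{4}{X}\right)}$)
$5 o{\left(-18,-15 \right)} = 5 \cdot \frac{1}{144} \left(-15\right) \frac{1}{4 + 5 \left(-15\right)} \left(4 - -285\right) = 5 \cdot \frac{1}{144} \left(-15\right) \frac{1}{4 - 75} \left(4 + 285\right) = 5 \cdot \frac{1}{144} \left(-15\right) \frac{1}{-71} \cdot 289 = 5 \cdot \frac{1}{144} \left(-15\right) \left(- \frac{1}{71}\right) 289 = 5 \cdot \frac{1445}{3408} = \frac{7225}{3408}$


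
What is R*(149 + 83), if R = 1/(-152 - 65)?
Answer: -232/217 ≈ -1.0691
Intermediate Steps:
R = -1/217 (R = 1/(-217) = -1/217 ≈ -0.0046083)
R*(149 + 83) = -(149 + 83)/217 = -1/217*232 = -232/217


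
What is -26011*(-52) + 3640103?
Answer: 4992675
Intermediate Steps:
-26011*(-52) + 3640103 = 1352572 + 3640103 = 4992675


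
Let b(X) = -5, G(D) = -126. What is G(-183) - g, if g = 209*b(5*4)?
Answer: 919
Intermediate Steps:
g = -1045 (g = 209*(-5) = -1045)
G(-183) - g = -126 - 1*(-1045) = -126 + 1045 = 919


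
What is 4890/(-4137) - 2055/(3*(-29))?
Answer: 897345/39991 ≈ 22.439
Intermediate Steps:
4890/(-4137) - 2055/(3*(-29)) = 4890*(-1/4137) - 2055/(-87) = -1630/1379 - 2055*(-1/87) = -1630/1379 + 685/29 = 897345/39991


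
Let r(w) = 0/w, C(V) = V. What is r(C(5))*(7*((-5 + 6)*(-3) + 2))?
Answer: 0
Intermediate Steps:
r(w) = 0
r(C(5))*(7*((-5 + 6)*(-3) + 2)) = 0*(7*((-5 + 6)*(-3) + 2)) = 0*(7*(1*(-3) + 2)) = 0*(7*(-3 + 2)) = 0*(7*(-1)) = 0*(-7) = 0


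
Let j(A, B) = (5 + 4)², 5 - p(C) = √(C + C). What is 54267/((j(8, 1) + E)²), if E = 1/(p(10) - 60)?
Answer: 401706193561605/48545218744352 - 6602937225*√5/48545218744352 ≈ 8.2746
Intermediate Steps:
p(C) = 5 - √2*√C (p(C) = 5 - √(C + C) = 5 - √(2*C) = 5 - √2*√C)
j(A, B) = 81 (j(A, B) = 9² = 81)
E = 1/(-55 - 2*√5) (E = 1/((5 - √2*√10) - 60) = 1/((5 - 2*√5) - 60) = 1/(-55 - 2*√5) ≈ -0.016815)
54267/((j(8, 1) + E)²) = 54267/((81 + (-11/601 + 2*√5/3005))²) = 54267/((48670/601 + 2*√5/3005)²) = 54267/(48670/601 + 2*√5/3005)²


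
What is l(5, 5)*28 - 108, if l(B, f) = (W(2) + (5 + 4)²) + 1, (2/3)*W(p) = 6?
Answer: 2440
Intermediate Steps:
W(p) = 9 (W(p) = (3/2)*6 = 9)
l(B, f) = 91 (l(B, f) = (9 + (5 + 4)²) + 1 = (9 + 9²) + 1 = (9 + 81) + 1 = 90 + 1 = 91)
l(5, 5)*28 - 108 = 91*28 - 108 = 2548 - 108 = 2440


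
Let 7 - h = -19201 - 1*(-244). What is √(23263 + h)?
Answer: √42227 ≈ 205.49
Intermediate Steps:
h = 18964 (h = 7 - (-19201 - 1*(-244)) = 7 - (-19201 + 244) = 7 - 1*(-18957) = 7 + 18957 = 18964)
√(23263 + h) = √(23263 + 18964) = √42227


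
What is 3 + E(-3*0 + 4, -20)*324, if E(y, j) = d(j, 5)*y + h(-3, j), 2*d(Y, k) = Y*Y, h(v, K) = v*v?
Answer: 262119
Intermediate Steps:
h(v, K) = v**2
d(Y, k) = Y**2/2 (d(Y, k) = (Y*Y)/2 = Y**2/2)
E(y, j) = 9 + y*j**2/2 (E(y, j) = (j**2/2)*y + (-3)**2 = y*j**2/2 + 9 = 9 + y*j**2/2)
3 + E(-3*0 + 4, -20)*324 = 3 + (9 + (1/2)*(-3*0 + 4)*(-20)**2)*324 = 3 + (9 + (1/2)*(0 + 4)*400)*324 = 3 + (9 + (1/2)*4*400)*324 = 3 + (9 + 800)*324 = 3 + 809*324 = 3 + 262116 = 262119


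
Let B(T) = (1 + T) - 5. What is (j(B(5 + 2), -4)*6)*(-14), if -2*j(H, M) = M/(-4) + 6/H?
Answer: 126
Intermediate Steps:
B(T) = -4 + T
j(H, M) = -3/H + M/8 (j(H, M) = -(M/(-4) + 6/H)/2 = -(M*(-¼) + 6/H)/2 = -(-M/4 + 6/H)/2 = -(6/H - M/4)/2 = -3/H + M/8)
(j(B(5 + 2), -4)*6)*(-14) = ((-3/(-4 + (5 + 2)) + (⅛)*(-4))*6)*(-14) = ((-3/(-4 + 7) - ½)*6)*(-14) = ((-3/3 - ½)*6)*(-14) = ((-3*⅓ - ½)*6)*(-14) = ((-1 - ½)*6)*(-14) = -3/2*6*(-14) = -9*(-14) = 126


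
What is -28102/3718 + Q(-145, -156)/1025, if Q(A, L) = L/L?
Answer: -14400416/1905475 ≈ -7.5574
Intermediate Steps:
Q(A, L) = 1
-28102/3718 + Q(-145, -156)/1025 = -28102/3718 + 1/1025 = -28102*1/3718 + 1*(1/1025) = -14051/1859 + 1/1025 = -14400416/1905475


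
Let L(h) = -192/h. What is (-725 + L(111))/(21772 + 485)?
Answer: -8963/274503 ≈ -0.032652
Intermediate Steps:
(-725 + L(111))/(21772 + 485) = (-725 - 192/111)/(21772 + 485) = (-725 - 192*1/111)/22257 = (-725 - 64/37)*(1/22257) = -26889/37*1/22257 = -8963/274503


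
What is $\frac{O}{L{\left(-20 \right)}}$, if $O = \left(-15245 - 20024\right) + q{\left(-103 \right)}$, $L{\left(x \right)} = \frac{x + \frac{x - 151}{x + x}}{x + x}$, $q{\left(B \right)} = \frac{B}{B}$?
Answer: $- \frac{56428800}{629} \approx -89712.0$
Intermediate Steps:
$q{\left(B \right)} = 1$
$L{\left(x \right)} = \frac{x + \frac{-151 + x}{2 x}}{2 x}$
$O = -35268$ ($O = \left(-15245 - 20024\right) + 1 = -35269 + 1 = -35268$)
$\frac{O}{L{\left(-20 \right)}} = - \frac{35268}{\frac{1}{4} \cdot \frac{1}{400} \left(-151 - 20 + 2 \left(-20\right)^{2}\right)} = - \frac{35268}{\frac{1}{4} \cdot \frac{1}{400} \left(-151 - 20 + 2 \cdot 400\right)} = - \frac{35268}{\frac{1}{4} \cdot \frac{1}{400} \left(-151 - 20 + 800\right)} = - \frac{35268}{\frac{1}{4} \cdot \frac{1}{400} \cdot 629} = - \frac{35268}{\frac{629}{1600}} = \left(-35268\right) \frac{1600}{629} = - \frac{56428800}{629}$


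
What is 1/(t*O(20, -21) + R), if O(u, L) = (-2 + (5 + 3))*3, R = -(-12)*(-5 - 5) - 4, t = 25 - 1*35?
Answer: -1/304 ≈ -0.0032895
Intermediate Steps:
t = -10 (t = 25 - 35 = -10)
R = -124 (R = -(-12)*(-10) - 4 = -6*20 - 4 = -120 - 4 = -124)
O(u, L) = 18 (O(u, L) = (-2 + 8)*3 = 6*3 = 18)
1/(t*O(20, -21) + R) = 1/(-10*18 - 124) = 1/(-180 - 124) = 1/(-304) = -1/304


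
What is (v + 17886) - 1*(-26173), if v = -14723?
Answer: 29336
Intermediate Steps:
(v + 17886) - 1*(-26173) = (-14723 + 17886) - 1*(-26173) = 3163 + 26173 = 29336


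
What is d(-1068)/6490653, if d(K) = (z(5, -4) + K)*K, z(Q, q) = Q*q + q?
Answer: 29904/166427 ≈ 0.17968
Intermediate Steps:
z(Q, q) = q + Q*q
d(K) = K*(-24 + K) (d(K) = (-4*(1 + 5) + K)*K = (-4*6 + K)*K = (-24 + K)*K = K*(-24 + K))
d(-1068)/6490653 = -1068*(-24 - 1068)/6490653 = -1068*(-1092)*(1/6490653) = 1166256*(1/6490653) = 29904/166427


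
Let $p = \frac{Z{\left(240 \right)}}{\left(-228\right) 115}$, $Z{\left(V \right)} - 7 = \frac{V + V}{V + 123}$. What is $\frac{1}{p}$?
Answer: $- \frac{166980}{53} \approx -3150.6$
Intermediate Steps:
$Z{\left(V \right)} = 7 + \frac{2 V}{123 + V}$ ($Z{\left(V \right)} = 7 + \frac{V + V}{V + 123} = 7 + \frac{2 V}{123 + V}$)
$p = - \frac{53}{166980}$ ($p = \frac{3 \frac{1}{123 + 240} \left(287 + 3 \cdot 240\right)}{\left(-228\right) 115} = \frac{3 \cdot \frac{1}{363} \left(287 + 720\right)}{-26220} = 3 \cdot \frac{1}{363} \cdot 1007 \left(- \frac{1}{26220}\right) = \frac{1007}{121} \left(- \frac{1}{26220}\right) = - \frac{53}{166980} \approx -0.0003174$)
$\frac{1}{p} = \frac{1}{- \frac{53}{166980}} = - \frac{166980}{53}$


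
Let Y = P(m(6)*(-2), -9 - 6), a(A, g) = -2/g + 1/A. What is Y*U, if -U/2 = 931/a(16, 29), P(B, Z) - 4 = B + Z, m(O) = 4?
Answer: -16415392/3 ≈ -5.4718e+6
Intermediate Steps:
a(A, g) = 1/A - 2/g (a(A, g) = -2/g + 1/A = 1/A - 2/g)
P(B, Z) = 4 + B + Z (P(B, Z) = 4 + (B + Z) = 4 + B + Z)
U = 863968/3 (U = -1862/(1/16 - 2/29) = -1862/(-3/464) = -1862*(-464)/3 = -2*(-431984/3) = 863968/3 ≈ 2.8799e+5)
Y = -19 (Y = 4 + 4*(-2) + (-9 - 6) = 4 - 8 - 15 = -19)
Y*U = -19*863968/3 = -16415392/3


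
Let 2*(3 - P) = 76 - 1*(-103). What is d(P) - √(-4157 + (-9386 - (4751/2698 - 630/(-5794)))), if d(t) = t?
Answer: -173/2 - 5*I*√33099063256029198/7816106 ≈ -86.5 - 116.38*I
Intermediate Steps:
P = -173/2 (P = 3 - (76 - 1*(-103))/2 = 3 - (76 + 103)/2 = 3 - ½*179 = 3 - 179/2 = -173/2 ≈ -86.500)
d(P) - √(-4157 + (-9386 - (4751/2698 - 630/(-5794)))) = -173/2 - √(-4157 + (-9386 - (4751/2698 - 630/(-5794)))) = -173/2 - √(-4157 + (-9386 - (4751*(1/2698) - 630*(-1/5794)))) = -173/2 - √(-4157 + (-9386 - (4751/2698 + 315/2897))) = -173/2 - √(-4157 + (-9386 - 1*14613517/7816106)) = -173/2 - √(-4157 + (-9386 - 14613517/7816106)) = -173/2 - √(-4157 - 73376584433/7816106) = -173/2 - √(-105868137075/7816106) = -173/2 - 5*I*√33099063256029198/7816106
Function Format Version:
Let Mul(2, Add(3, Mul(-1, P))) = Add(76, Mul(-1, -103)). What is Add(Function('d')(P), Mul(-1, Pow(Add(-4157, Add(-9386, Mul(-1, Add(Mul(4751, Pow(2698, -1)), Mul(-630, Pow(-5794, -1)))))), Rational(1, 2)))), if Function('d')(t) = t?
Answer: Add(Rational(-173, 2), Mul(Rational(-5, 7816106), I, Pow(33099063256029198, Rational(1, 2)))) ≈ Add(-86.500, Mul(-116.38, I))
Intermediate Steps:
P = Rational(-173, 2) (P = Add(3, Mul(Rational(-1, 2), Add(76, Mul(-1, -103)))) = Add(3, Mul(Rational(-1, 2), Add(76, 103))) = Add(3, Mul(Rational(-1, 2), 179)) = Add(3, Rational(-179, 2)) = Rational(-173, 2) ≈ -86.500)
Add(Function('d')(P), Mul(-1, Pow(Add(-4157, Add(-9386, Mul(-1, Add(Mul(4751, Pow(2698, -1)), Mul(-630, Pow(-5794, -1)))))), Rational(1, 2)))) = Add(Rational(-173, 2), Mul(-1, Pow(Add(-4157, Add(-9386, Mul(-1, Add(Mul(4751, Pow(2698, -1)), Mul(-630, Pow(-5794, -1)))))), Rational(1, 2)))) = Add(Rational(-173, 2), Mul(-1, Pow(Add(-4157, Add(-9386, Mul(-1, Add(Mul(4751, Rational(1, 2698)), Mul(-630, Rational(-1, 5794)))))), Rational(1, 2)))) = Add(Rational(-173, 2), Mul(-1, Pow(Add(-4157, Add(-9386, Mul(-1, Add(Rational(4751, 2698), Rational(315, 2897))))), Rational(1, 2)))) = Add(Rational(-173, 2), Mul(-1, Pow(Add(-4157, Add(-9386, Mul(-1, Rational(14613517, 7816106)))), Rational(1, 2)))) = Add(Rational(-173, 2), Mul(-1, Pow(Add(-4157, Add(-9386, Rational(-14613517, 7816106))), Rational(1, 2)))) = Add(Rational(-173, 2), Mul(-1, Pow(Add(-4157, Rational(-73376584433, 7816106)), Rational(1, 2)))) = Add(Rational(-173, 2), Mul(-1, Pow(Rational(-105868137075, 7816106), Rational(1, 2)))) = Add(Rational(-173, 2), Mul(-1, Mul(Rational(5, 7816106), I, Pow(33099063256029198, Rational(1, 2))))) = Add(Rational(-173, 2), Mul(Rational(-5, 7816106), I, Pow(33099063256029198, Rational(1, 2))))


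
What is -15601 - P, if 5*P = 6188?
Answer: -84193/5 ≈ -16839.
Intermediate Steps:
P = 6188/5 (P = (⅕)*6188 = 6188/5 ≈ 1237.6)
-15601 - P = -15601 - 1*6188/5 = -15601 - 6188/5 = -84193/5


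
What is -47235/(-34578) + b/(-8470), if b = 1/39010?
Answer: 2601189719987/1904179916100 ≈ 1.3660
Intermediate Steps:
b = 1/39010 ≈ 2.5634e-5
-47235/(-34578) + b/(-8470) = -47235/(-34578) + (1/39010)/(-8470) = -47235*(-1/34578) + (1/39010)*(-1/8470) = 15745/11526 - 1/330414700 = 2601189719987/1904179916100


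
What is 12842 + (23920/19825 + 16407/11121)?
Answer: 14522646891/1130635 ≈ 12845.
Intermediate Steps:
12842 + (23920/19825 + 16407/11121) = 12842 + (23920*(1/19825) + 16407*(1/11121)) = 12842 + (368/305 + 5469/3707) = 12842 + 3032221/1130635 = 14522646891/1130635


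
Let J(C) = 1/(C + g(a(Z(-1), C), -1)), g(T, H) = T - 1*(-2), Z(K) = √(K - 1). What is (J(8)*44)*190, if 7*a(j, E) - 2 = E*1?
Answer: 1463/2 ≈ 731.50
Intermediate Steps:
Z(K) = √(-1 + K)
a(j, E) = 2/7 + E/7 (a(j, E) = 2/7 + (E*1)/7 = 2/7 + E/7)
g(T, H) = 2 + T (g(T, H) = T + 2 = 2 + T)
J(C) = 1/(16/7 + 8*C/7) (J(C) = 1/(C + (2 + (2/7 + C/7))) = 1/(C + (16/7 + C/7)) = 1/(16/7 + 8*C/7))
(J(8)*44)*190 = ((7/(8*(2 + 8)))*44)*190 = (((7/8)/10)*44)*190 = (((7/8)*(⅒))*44)*190 = ((7/80)*44)*190 = (77/20)*190 = 1463/2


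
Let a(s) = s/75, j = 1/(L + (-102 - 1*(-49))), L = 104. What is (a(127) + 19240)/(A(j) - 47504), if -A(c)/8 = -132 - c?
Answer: -24533159/59221000 ≈ -0.41426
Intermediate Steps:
j = 1/51 (j = 1/(104 + (-102 - 1*(-49))) = 1/(104 + (-102 + 49)) = 1/(104 - 53) = 1/51 ≈ 0.019608)
a(s) = s/75 (a(s) = s*(1/75) = s/75)
A(c) = 1056 + 8*c (A(c) = -8*(-132 - c) = 1056 + 8*c)
(a(127) + 19240)/(A(j) - 47504) = ((1/75)*127 + 19240)/((1056 + 8*(1/51)) - 47504) = (127/75 + 19240)/((1056 + 8/51) - 47504) = 1443127/(75*(53864/51 - 47504)) = 1443127/(75*(-2368840/51)) = (1443127/75)*(-51/2368840) = -24533159/59221000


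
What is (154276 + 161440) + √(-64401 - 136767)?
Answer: 315716 + 12*I*√1397 ≈ 3.1572e+5 + 448.52*I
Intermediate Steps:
(154276 + 161440) + √(-64401 - 136767) = 315716 + √(-201168) = 315716 + 12*I*√1397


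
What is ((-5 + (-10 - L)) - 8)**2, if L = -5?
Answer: 324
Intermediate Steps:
((-5 + (-10 - L)) - 8)**2 = ((-5 + (-10 - 1*(-5))) - 8)**2 = ((-5 + (-10 + 5)) - 8)**2 = ((-5 - 5) - 8)**2 = (-10 - 8)**2 = (-18)**2 = 324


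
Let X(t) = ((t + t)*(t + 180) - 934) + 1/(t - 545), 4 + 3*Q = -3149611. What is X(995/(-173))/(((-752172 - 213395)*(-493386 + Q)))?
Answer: -8379141423797/4249274747825019646640 ≈ -1.9719e-9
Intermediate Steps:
Q = -3149615/3 (Q = -4/3 + (⅓)*(-3149611) = -4/3 - 3149611/3 = -3149615/3 ≈ -1.0499e+6)
X(t) = -934 + 1/(-545 + t) + 2*t*(180 + t) (X(t) = ((2*t)*(180 + t) - 934) + 1/(-545 + t) = (2*t*(180 + t) - 934) + 1/(-545 + t) = (-934 + 2*t*(180 + t)) + 1/(-545 + t) = -934 + 1/(-545 + t) + 2*t*(180 + t))
X(995/(-173))/(((-752172 - 213395)*(-493386 + Q))) = ((509031 - 196148330/(-173) - 730*(995/(-173))² + 2*(995/(-173))³)/(-545 + 995/(-173)))/(((-752172 - 213395)*(-493386 - 3149615/3))) = ((509031 - 196148330*(-1)/173 - 730*(995*(-1/173))² + 2*(995*(-1/173))³)/(-545 + 995*(-1/173)))/((-965567*(-4629773/3))) = ((509031 - 197134*(-995/173) - 730*(-995/173)² + 2*(-995/173)³)/(-545 - 995/173))/(4470356026291/3) = ((509031 + 196148330/173 - 730*990025/29929 + 2*(-985074875/5177717))/(-95280/173))*(3/4470356026291) = -173*(509031 + 196148330/173 - 722718250/29929 - 1970149750/5177717)/95280*(3/4470356026291) = -173/95280*8379141423797/5177717*(3/4470356026291) = -8379141423797/2851635120*3/4470356026291 = -8379141423797/4249274747825019646640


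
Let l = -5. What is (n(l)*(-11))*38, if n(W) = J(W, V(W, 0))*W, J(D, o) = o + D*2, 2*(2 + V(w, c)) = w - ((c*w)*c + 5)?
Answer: -35530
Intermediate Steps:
V(w, c) = -9/2 + w/2 - w*c**2/2 (V(w, c) = -2 + (w - ((c*w)*c + 5))/2 = -2 + (w - (w*c**2 + 5))/2 = -2 + (w - (5 + w*c**2))/2 = -2 + (w + (-5 - w*c**2))/2 = -2 + (-5 + w - w*c**2)/2 = -2 + (-5/2 + w/2 - w*c**2/2) = -9/2 + w/2 - w*c**2/2)
J(D, o) = o + 2*D
n(W) = W*(-9/2 + 5*W/2) (n(W) = ((-9/2 + W/2 - 1/2*W*0**2) + 2*W)*W = ((-9/2 + W/2 - 1/2*W*0) + 2*W)*W = ((-9/2 + W/2 + 0) + 2*W)*W = ((-9/2 + W/2) + 2*W)*W = (-9/2 + 5*W/2)*W = W*(-9/2 + 5*W/2))
(n(l)*(-11))*38 = (((1/2)*(-5)*(-9 + 5*(-5)))*(-11))*38 = (((1/2)*(-5)*(-9 - 25))*(-11))*38 = (((1/2)*(-5)*(-34))*(-11))*38 = (85*(-11))*38 = -935*38 = -35530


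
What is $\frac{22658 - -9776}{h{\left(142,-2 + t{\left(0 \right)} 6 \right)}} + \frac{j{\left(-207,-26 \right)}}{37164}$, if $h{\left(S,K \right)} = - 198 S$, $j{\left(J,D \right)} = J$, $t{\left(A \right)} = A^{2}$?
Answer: $- \frac{100933099}{87075252} \approx -1.1591$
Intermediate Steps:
$\frac{22658 - -9776}{h{\left(142,-2 + t{\left(0 \right)} 6 \right)}} + \frac{j{\left(-207,-26 \right)}}{37164} = \frac{22658 - -9776}{\left(-198\right) 142} - \frac{207}{37164} = \frac{22658 + 9776}{-28116} - \frac{69}{12388} = 32434 \left(- \frac{1}{28116}\right) - \frac{69}{12388} = - \frac{16217}{14058} - \frac{69}{12388} = - \frac{100933099}{87075252}$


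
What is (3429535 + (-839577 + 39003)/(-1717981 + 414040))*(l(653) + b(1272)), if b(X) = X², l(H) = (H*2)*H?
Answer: 3683069785194944406/434647 ≈ 8.4737e+12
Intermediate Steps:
l(H) = 2*H² (l(H) = (2*H)*H = 2*H²)
(3429535 + (-839577 + 39003)/(-1717981 + 414040))*(l(653) + b(1272)) = (3429535 + (-839577 + 39003)/(-1717981 + 414040))*(2*653² + 1272²) = (3429535 - 800574/(-1303941))*(2*426409 + 1617984) = (3429535 - 800574*(-1/1303941))*(852818 + 1617984) = (3429535 + 266858/434647)*2470802 = (1490637366003/434647)*2470802 = 3683069785194944406/434647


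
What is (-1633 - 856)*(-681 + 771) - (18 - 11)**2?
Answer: -224059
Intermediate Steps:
(-1633 - 856)*(-681 + 771) - (18 - 11)**2 = -2489*90 - 1*7**2 = -224010 - 1*49 = -224010 - 49 = -224059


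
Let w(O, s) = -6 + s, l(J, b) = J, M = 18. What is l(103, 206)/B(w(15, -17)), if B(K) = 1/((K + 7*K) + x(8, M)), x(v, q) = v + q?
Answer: -16274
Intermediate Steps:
x(v, q) = q + v
B(K) = 1/(26 + 8*K) (B(K) = 1/((K + 7*K) + (18 + 8)) = 1/(8*K + 26) = 1/(26 + 8*K))
l(103, 206)/B(w(15, -17)) = 103/((1/(2*(13 + 4*(-6 - 17))))) = 103/((1/(2*(13 + 4*(-23))))) = 103/((1/(2*(13 - 92)))) = 103/(((1/2)/(-79))) = 103/(((1/2)*(-1/79))) = 103/(-1/158) = 103*(-158) = -16274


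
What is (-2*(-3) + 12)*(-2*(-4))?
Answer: 144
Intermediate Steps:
(-2*(-3) + 12)*(-2*(-4)) = (6 + 12)*8 = 18*8 = 144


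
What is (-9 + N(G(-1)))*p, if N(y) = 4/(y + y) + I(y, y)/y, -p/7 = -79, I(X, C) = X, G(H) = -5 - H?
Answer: -9401/2 ≈ -4700.5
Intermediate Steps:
p = 553 (p = -7*(-79) = 553)
N(y) = 1 + 2/y (N(y) = 4/(y + y) + y/y = 4/((2*y)) + 1 = 4*(1/(2*y)) + 1 = 2/y + 1 = 1 + 2/y)
(-9 + N(G(-1)))*p = (-9 + (2 + (-5 - 1*(-1)))/(-5 - 1*(-1)))*553 = (-9 + (2 + (-5 + 1))/(-5 + 1))*553 = (-9 + (2 - 4)/(-4))*553 = (-9 - ¼*(-2))*553 = (-9 + ½)*553 = -17/2*553 = -9401/2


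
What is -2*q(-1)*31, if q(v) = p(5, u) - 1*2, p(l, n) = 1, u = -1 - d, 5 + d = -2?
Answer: 62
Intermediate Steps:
d = -7 (d = -5 - 2 = -7)
u = 6 (u = -1 - 1*(-7) = -1 + 7 = 6)
q(v) = -1 (q(v) = 1 - 1*2 = 1 - 2 = -1)
-2*q(-1)*31 = -2*(-1)*31 = 2*31 = 62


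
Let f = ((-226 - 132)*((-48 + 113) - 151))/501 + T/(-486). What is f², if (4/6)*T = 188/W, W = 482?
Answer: 160534191533155489/42510582560196 ≈ 3776.3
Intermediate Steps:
T = 141/241 (T = 3*(188/482)/2 = 3*(188*(1/482))/2 = (3/2)*(94/241) = 141/241 ≈ 0.58506)
f = 400667183/6520014 (f = ((-226 - 132)*((-48 + 113) - 151))/501 + (141/241)/(-486) = -358*(65 - 151)*(1/501) + (141/241)*(-1/486) = -358*(-86)*(1/501) - 47/39042 = 30788*(1/501) - 47/39042 = 30788/501 - 47/39042 = 400667183/6520014 ≈ 61.452)
f² = (400667183/6520014)² = 160534191533155489/42510582560196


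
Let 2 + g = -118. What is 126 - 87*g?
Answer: 10566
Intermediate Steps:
g = -120 (g = -2 - 118 = -120)
126 - 87*g = 126 - 87*(-120) = 126 + 10440 = 10566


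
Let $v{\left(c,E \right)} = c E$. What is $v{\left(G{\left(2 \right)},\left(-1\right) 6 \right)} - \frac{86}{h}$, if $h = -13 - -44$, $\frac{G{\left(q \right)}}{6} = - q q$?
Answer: $\frac{4378}{31} \approx 141.23$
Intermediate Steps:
$G{\left(q \right)} = - 6 q^{2}$ ($G{\left(q \right)} = 6 - q q = 6 \left(- q^{2}\right) = - 6 q^{2}$)
$h = 31$ ($h = -13 + 44 = 31$)
$v{\left(c,E \right)} = E c$
$v{\left(G{\left(2 \right)},\left(-1\right) 6 \right)} - \frac{86}{h} = \left(-1\right) 6 \left(- 6 \cdot 2^{2}\right) - \frac{86}{31} = - 6 \left(\left(-6\right) 4\right) - \frac{86}{31} = \left(-6\right) \left(-24\right) - \frac{86}{31} = 144 - \frac{86}{31} = \frac{4378}{31}$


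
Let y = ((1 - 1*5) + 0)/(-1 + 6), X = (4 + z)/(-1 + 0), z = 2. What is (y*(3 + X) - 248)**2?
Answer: 1507984/25 ≈ 60319.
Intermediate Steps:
X = -6 (X = (4 + 2)/(-1 + 0) = 6/(-1) = 6*(-1) = -6)
y = -4/5 (y = ((1 - 5) + 0)/5 = (-4 + 0)*(1/5) = -4*1/5 = -4/5 ≈ -0.80000)
(y*(3 + X) - 248)**2 = (-4*(3 - 6)/5 - 248)**2 = (-4/5*(-3) - 248)**2 = (12/5 - 248)**2 = (-1228/5)**2 = 1507984/25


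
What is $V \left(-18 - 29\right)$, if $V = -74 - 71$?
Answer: $6815$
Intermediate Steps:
$V = -145$ ($V = -74 - 71 = -145$)
$V \left(-18 - 29\right) = - 145 \left(-18 - 29\right) = \left(-145\right) \left(-47\right) = 6815$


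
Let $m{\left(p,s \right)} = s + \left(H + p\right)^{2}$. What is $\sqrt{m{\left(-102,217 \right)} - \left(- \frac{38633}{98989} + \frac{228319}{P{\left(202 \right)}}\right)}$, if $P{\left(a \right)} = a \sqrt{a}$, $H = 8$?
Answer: $\frac{\sqrt{3619827335104373800 - 2237257267844599 \sqrt{202}}}{19995778} \approx 94.73$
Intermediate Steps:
$P{\left(a \right)} = a^{\frac{3}{2}}$
$m{\left(p,s \right)} = s + \left(8 + p\right)^{2}$
$\sqrt{m{\left(-102,217 \right)} - \left(- \frac{38633}{98989} + \frac{228319}{P{\left(202 \right)}}\right)} = \sqrt{\left(217 + \left(8 - 102\right)^{2}\right) - \left(- \frac{38633}{98989} + 228319 \frac{\sqrt{202}}{40804}\right)} = \sqrt{\left(217 + \left(-94\right)^{2}\right) - \left(- \frac{38633}{98989} + \frac{228319}{202 \sqrt{202}}\right)} = \sqrt{\left(217 + 8836\right) + \left(- 228319 \frac{\sqrt{202}}{40804} + \frac{38633}{98989}\right)} = \sqrt{9053 + \left(- \frac{228319 \sqrt{202}}{40804} + \frac{38633}{98989}\right)} = \sqrt{9053 + \left(\frac{38633}{98989} - \frac{228319 \sqrt{202}}{40804}\right)} = \sqrt{\frac{896186050}{98989} - \frac{228319 \sqrt{202}}{40804}}$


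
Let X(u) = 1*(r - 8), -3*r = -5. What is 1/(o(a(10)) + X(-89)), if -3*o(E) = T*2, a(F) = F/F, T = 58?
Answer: -1/45 ≈ -0.022222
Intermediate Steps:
r = 5/3 (r = -⅓*(-5) = 5/3 ≈ 1.6667)
X(u) = -19/3 (X(u) = 1*(5/3 - 8) = 1*(-19/3) = -19/3)
a(F) = 1
o(E) = -116/3 (o(E) = -58*2/3 = -⅓*116 = -116/3)
1/(o(a(10)) + X(-89)) = 1/(-116/3 - 19/3) = 1/(-45) = -1/45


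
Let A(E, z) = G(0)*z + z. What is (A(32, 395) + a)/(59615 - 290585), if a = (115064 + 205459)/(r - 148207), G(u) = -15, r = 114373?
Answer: 20824727/868293220 ≈ 0.023984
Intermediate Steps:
a = -106841/11278 (a = (115064 + 205459)/(114373 - 148207) = 320523/(-33834) = 320523*(-1/33834) = -106841/11278 ≈ -9.4734)
A(E, z) = -14*z (A(E, z) = -15*z + z = -14*z)
(A(32, 395) + a)/(59615 - 290585) = (-14*395 - 106841/11278)/(59615 - 290585) = (-5530 - 106841/11278)/(-230970) = -62474181/11278*(-1/230970) = 20824727/868293220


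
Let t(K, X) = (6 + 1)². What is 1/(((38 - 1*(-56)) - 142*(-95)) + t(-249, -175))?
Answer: 1/13633 ≈ 7.3351e-5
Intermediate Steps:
t(K, X) = 49 (t(K, X) = 7² = 49)
1/(((38 - 1*(-56)) - 142*(-95)) + t(-249, -175)) = 1/(((38 - 1*(-56)) - 142*(-95)) + 49) = 1/(((38 + 56) + 13490) + 49) = 1/((94 + 13490) + 49) = 1/(13584 + 49) = 1/13633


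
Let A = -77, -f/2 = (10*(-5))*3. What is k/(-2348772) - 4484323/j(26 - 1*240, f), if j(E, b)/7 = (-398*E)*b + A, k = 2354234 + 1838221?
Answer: -13340314470423/7370226534356 ≈ -1.8100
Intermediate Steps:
f = 300 (f = -2*10*(-5)*3 = -(-100)*3 = -2*(-150) = 300)
k = 4192455
j(E, b) = -539 - 2786*E*b (j(E, b) = 7*((-398*E)*b - 77) = 7*(-398*E*b - 77) = 7*(-77 - 398*E*b) = -539 - 2786*E*b)
k/(-2348772) - 4484323/j(26 - 1*240, f) = 4192455/(-2348772) - 4484323/(-539 - 2786*(26 - 1*240)*300) = 4192455*(-1/2348772) - 4484323/(-539 - 2786*(26 - 240)*300) = -1397485/782924 - 4484323/(-539 - 2786*(-214)*300) = -1397485/782924 - 4484323/(-539 + 178861200) = -1397485/782924 - 4484323/178860661 = -1397485/782924 - 4484323*1/178860661 = -1397485/782924 - 236017/9413719 = -13340314470423/7370226534356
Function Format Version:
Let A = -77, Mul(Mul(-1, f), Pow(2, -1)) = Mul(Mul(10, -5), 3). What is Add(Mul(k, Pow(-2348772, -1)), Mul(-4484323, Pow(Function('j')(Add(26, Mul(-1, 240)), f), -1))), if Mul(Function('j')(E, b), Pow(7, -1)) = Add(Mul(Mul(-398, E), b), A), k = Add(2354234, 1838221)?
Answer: Rational(-13340314470423, 7370226534356) ≈ -1.8100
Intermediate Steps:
f = 300 (f = Mul(-2, Mul(Mul(10, -5), 3)) = Mul(-2, Mul(-50, 3)) = Mul(-2, -150) = 300)
k = 4192455
Function('j')(E, b) = Add(-539, Mul(-2786, E, b)) (Function('j')(E, b) = Mul(7, Add(Mul(Mul(-398, E), b), -77)) = Mul(7, Add(Mul(-398, E, b), -77)) = Mul(7, Add(-77, Mul(-398, E, b))) = Add(-539, Mul(-2786, E, b)))
Add(Mul(k, Pow(-2348772, -1)), Mul(-4484323, Pow(Function('j')(Add(26, Mul(-1, 240)), f), -1))) = Add(Mul(4192455, Pow(-2348772, -1)), Mul(-4484323, Pow(Add(-539, Mul(-2786, Add(26, Mul(-1, 240)), 300)), -1))) = Add(Mul(4192455, Rational(-1, 2348772)), Mul(-4484323, Pow(Add(-539, Mul(-2786, Add(26, -240), 300)), -1))) = Add(Rational(-1397485, 782924), Mul(-4484323, Pow(Add(-539, Mul(-2786, -214, 300)), -1))) = Add(Rational(-1397485, 782924), Mul(-4484323, Pow(Add(-539, 178861200), -1))) = Add(Rational(-1397485, 782924), Mul(-4484323, Pow(178860661, -1))) = Add(Rational(-1397485, 782924), Mul(-4484323, Rational(1, 178860661))) = Add(Rational(-1397485, 782924), Rational(-236017, 9413719)) = Rational(-13340314470423, 7370226534356)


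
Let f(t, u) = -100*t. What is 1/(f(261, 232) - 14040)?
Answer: -1/40140 ≈ -2.4913e-5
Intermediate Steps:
1/(f(261, 232) - 14040) = 1/(-100*261 - 14040) = 1/(-26100 - 14040) = 1/(-40140) = -1/40140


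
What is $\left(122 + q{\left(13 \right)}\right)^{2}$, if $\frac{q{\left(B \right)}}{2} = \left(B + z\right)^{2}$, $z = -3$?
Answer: $103684$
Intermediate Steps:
$q{\left(B \right)} = 2 \left(-3 + B\right)^{2}$ ($q{\left(B \right)} = 2 \left(B - 3\right)^{2} = 2 \left(-3 + B\right)^{2}$)
$\left(122 + q{\left(13 \right)}\right)^{2} = \left(122 + 2 \left(-3 + 13\right)^{2}\right)^{2} = \left(122 + 2 \cdot 10^{2}\right)^{2} = \left(122 + 2 \cdot 100\right)^{2} = \left(122 + 200\right)^{2} = 322^{2} = 103684$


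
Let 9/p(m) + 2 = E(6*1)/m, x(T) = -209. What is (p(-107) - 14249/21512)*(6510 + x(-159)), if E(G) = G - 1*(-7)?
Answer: -150912598279/4883224 ≈ -30904.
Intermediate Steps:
E(G) = 7 + G (E(G) = G + 7 = 7 + G)
p(m) = 9/(-2 + 13/m) (p(m) = 9/(-2 + (7 + 6*1)/m) = 9/(-2 + (7 + 6)/m) = 9/(-2 + 13/m))
(p(-107) - 14249/21512)*(6510 + x(-159)) = (-9*(-107)/(-13 + 2*(-107)) - 14249/21512)*(6510 - 209) = (-9*(-107)/(-13 - 214) - 14249*1/21512)*6301 = (-9*(-107)/(-227) - 14249/21512)*6301 = (-9*(-107)*(-1/227) - 14249/21512)*6301 = (-963/227 - 14249/21512)*6301 = -23950579/4883224*6301 = -150912598279/4883224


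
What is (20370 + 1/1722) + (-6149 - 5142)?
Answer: 15634039/1722 ≈ 9079.0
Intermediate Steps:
(20370 + 1/1722) + (-6149 - 5142) = (20370 + 1/1722) - 11291 = 35077141/1722 - 11291 = 15634039/1722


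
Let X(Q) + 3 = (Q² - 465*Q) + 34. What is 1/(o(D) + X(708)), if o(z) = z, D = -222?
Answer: 1/171853 ≈ 5.8189e-6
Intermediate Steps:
X(Q) = 31 + Q² - 465*Q (X(Q) = -3 + ((Q² - 465*Q) + 34) = -3 + (34 + Q² - 465*Q) = 31 + Q² - 465*Q)
1/(o(D) + X(708)) = 1/(-222 + (31 + 708² - 465*708)) = 1/(-222 + (31 + 501264 - 329220)) = 1/(-222 + 172075) = 1/171853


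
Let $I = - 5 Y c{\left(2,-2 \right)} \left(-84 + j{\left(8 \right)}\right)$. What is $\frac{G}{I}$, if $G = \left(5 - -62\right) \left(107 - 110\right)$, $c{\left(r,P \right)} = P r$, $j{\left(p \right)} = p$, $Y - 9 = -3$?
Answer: $\frac{67}{3040} \approx 0.022039$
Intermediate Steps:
$Y = 6$ ($Y = 9 - 3 = 6$)
$G = -201$ ($G = \left(5 + 62\right) \left(-3\right) = 67 \left(-3\right) = -201$)
$I = -9120$ ($I = \left(-5\right) 6 \left(\left(-2\right) 2\right) \left(-84 + 8\right) = \left(-30\right) \left(-4\right) \left(-76\right) = 120 \left(-76\right) = -9120$)
$\frac{G}{I} = - \frac{201}{-9120} = \left(-201\right) \left(- \frac{1}{9120}\right) = \frac{67}{3040}$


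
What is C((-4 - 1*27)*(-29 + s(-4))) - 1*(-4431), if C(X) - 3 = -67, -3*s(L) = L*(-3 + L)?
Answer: 4367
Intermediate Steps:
s(L) = -L*(-3 + L)/3
C(X) = -64 (C(X) = 3 - 67 = -64)
C((-4 - 1*27)*(-29 + s(-4))) - 1*(-4431) = -64 - 1*(-4431) = -64 + 4431 = 4367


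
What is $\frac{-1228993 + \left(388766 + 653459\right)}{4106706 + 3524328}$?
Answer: $- \frac{31128}{1271839} \approx -0.024475$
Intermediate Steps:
$\frac{-1228993 + \left(388766 + 653459\right)}{4106706 + 3524328} = \frac{-1228993 + 1042225}{7631034} = \left(-186768\right) \frac{1}{7631034} = - \frac{31128}{1271839}$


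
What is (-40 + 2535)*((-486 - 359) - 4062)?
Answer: -12242965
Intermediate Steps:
(-40 + 2535)*((-486 - 359) - 4062) = 2495*(-845 - 4062) = 2495*(-4907) = -12242965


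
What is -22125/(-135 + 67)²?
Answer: -22125/4624 ≈ -4.7848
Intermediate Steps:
-22125/(-135 + 67)² = -22125/((-68)²) = -22125/4624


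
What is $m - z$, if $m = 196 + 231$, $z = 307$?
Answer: $120$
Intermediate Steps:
$m = 427$
$m - z = 427 - 307 = 120$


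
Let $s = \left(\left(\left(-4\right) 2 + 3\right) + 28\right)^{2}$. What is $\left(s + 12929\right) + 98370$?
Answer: $111828$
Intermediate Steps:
$s = 529$ ($s = \left(\left(-8 + 3\right) + 28\right)^{2} = \left(-5 + 28\right)^{2} = 23^{2} = 529$)
$\left(s + 12929\right) + 98370 = \left(529 + 12929\right) + 98370 = 13458 + 98370 = 111828$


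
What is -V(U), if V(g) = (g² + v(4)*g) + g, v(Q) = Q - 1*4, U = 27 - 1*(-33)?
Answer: -3660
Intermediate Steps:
U = 60 (U = 27 + 33 = 60)
v(Q) = -4 + Q (v(Q) = Q - 4 = -4 + Q)
V(g) = g + g² (V(g) = (g² + (-4 + 4)*g) + g = (g² + 0*g) + g = (g² + 0) + g = g² + g = g + g²)
-V(U) = -60*(1 + 60) = -60*61 = -1*3660 = -3660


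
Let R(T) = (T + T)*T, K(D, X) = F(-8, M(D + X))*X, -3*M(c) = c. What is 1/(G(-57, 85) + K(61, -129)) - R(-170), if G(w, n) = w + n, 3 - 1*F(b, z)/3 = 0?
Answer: -65487401/1133 ≈ -57800.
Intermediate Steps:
M(c) = -c/3
F(b, z) = 9 (F(b, z) = 9 - 3*0 = 9 + 0 = 9)
G(w, n) = n + w
K(D, X) = 9*X
R(T) = 2*T**2 (R(T) = (2*T)*T = 2*T**2)
1/(G(-57, 85) + K(61, -129)) - R(-170) = 1/((85 - 57) + 9*(-129)) - 2*(-170)**2 = 1/(28 - 1161) - 2*28900 = 1/(-1133) - 1*57800 = -1/1133 - 57800 = -65487401/1133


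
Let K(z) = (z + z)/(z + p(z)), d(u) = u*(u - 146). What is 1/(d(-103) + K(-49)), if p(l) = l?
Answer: 1/25648 ≈ 3.8989e-5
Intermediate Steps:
d(u) = u*(-146 + u)
K(z) = 1 (K(z) = (z + z)/(z + z) = (2*z)/((2*z)) = (2*z)*(1/(2*z)) = 1)
1/(d(-103) + K(-49)) = 1/(-103*(-146 - 103) + 1) = 1/(-103*(-249) + 1) = 1/(25647 + 1) = 1/25648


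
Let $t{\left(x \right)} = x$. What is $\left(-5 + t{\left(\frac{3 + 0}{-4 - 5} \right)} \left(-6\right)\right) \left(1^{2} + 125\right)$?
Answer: $-378$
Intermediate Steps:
$\left(-5 + t{\left(\frac{3 + 0}{-4 - 5} \right)} \left(-6\right)\right) \left(1^{2} + 125\right) = \left(-5 + \frac{3 + 0}{-4 - 5} \left(-6\right)\right) \left(1^{2} + 125\right) = \left(-5 + \frac{3}{-9} \left(-6\right)\right) \left(1 + 125\right) = \left(-5 + 3 \left(- \frac{1}{9}\right) \left(-6\right)\right) 126 = \left(-5 - -2\right) 126 = \left(-5 + 2\right) 126 = \left(-3\right) 126 = -378$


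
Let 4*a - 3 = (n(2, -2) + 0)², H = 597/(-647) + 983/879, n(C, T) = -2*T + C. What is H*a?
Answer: 723047/379142 ≈ 1.9071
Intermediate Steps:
n(C, T) = C - 2*T
H = 111238/568713 (H = 597*(-1/647) + 983*(1/879) = -597/647 + 983/879 = 111238/568713 ≈ 0.19560)
a = 39/4 (a = ¾ + ((2 - 2*(-2)) + 0)²/4 = ¾ + ((2 + 4) + 0)²/4 = ¾ + (6 + 0)²/4 = ¾ + (¼)*6² = ¾ + (¼)*36 = ¾ + 9 = 39/4 ≈ 9.7500)
H*a = (111238/568713)*(39/4) = 723047/379142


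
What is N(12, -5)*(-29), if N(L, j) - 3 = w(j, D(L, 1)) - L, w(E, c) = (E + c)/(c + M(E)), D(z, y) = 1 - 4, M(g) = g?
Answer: 232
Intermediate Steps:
D(z, y) = -3
w(E, c) = 1 (w(E, c) = (E + c)/(c + E) = (E + c)/(E + c) = 1)
N(L, j) = 4 - L (N(L, j) = 3 + (1 - L) = 4 - L)
N(12, -5)*(-29) = (4 - 1*12)*(-29) = (4 - 12)*(-29) = -8*(-29) = 232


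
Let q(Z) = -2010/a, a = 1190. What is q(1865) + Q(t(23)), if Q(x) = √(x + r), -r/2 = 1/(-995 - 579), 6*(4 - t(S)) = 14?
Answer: -201/119 + √9297618/2361 ≈ -0.39759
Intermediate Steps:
t(S) = 5/3 (t(S) = 4 - ⅙*14 = 4 - 7/3 = 5/3)
r = 1/787 (r = -2/(-995 - 579) = -2/(-1574) = -2*(-1/1574) = 1/787 ≈ 0.0012706)
Q(x) = √(1/787 + x) (Q(x) = √(x + 1/787) = √(1/787 + x))
q(Z) = -201/119 (q(Z) = -2010/1190 = -2010*1/1190 = -201/119)
q(1865) + Q(t(23)) = -201/119 + √(787 + 619369*(5/3))/787 = -201/119 + √(787 + 3096845/3)/787 = -201/119 + √(3099206/3)/787 = -201/119 + (√9297618/3)/787 = -201/119 + √9297618/2361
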